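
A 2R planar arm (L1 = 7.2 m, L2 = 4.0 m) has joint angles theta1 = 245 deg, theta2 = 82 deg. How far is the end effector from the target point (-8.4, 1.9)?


End effector via forward kinematics:
x = L1*cos(t1) + L2*cos(t1+t2) = 0.3118
y = L1*sin(t1) + L2*sin(t1+t2) = -8.704
Distance to target:
d = sqrt((-8.4 - 0.3118)^2 + (1.9 - -8.704)^2)
= sqrt(75.896 + 112.4442)
= 13.7237 m


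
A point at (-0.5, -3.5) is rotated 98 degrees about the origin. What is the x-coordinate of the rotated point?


x' = x*cos(theta) - y*sin(theta)
cos(98 deg) = -0.1392, sin(98 deg) = 0.9903
x' = -0.5 * -0.1392 - -3.5 * 0.9903
= 0.0696 - -3.4659
= 3.5355


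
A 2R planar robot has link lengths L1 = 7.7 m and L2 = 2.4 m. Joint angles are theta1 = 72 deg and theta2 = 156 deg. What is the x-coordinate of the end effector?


Convert angles to radians: theta1 = 1.2566, theta2 = 2.7227
x = L1*cos(theta1) + L2*cos(theta1+theta2)
x = 2.3794 + -1.6059
x = 0.7735


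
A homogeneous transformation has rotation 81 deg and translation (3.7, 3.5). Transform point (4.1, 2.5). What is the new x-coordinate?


x' = cos(theta)*px - sin(theta)*py + tx
= 0.1564*4.1 - 0.9877*2.5 + 3.7
= 1.8722


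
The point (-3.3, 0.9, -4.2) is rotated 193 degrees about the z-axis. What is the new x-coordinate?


Rotation about z-axis: x' = x*cos(theta) - y*sin(theta)
= -3.3 * -0.9744 - 0.9 * -0.225
= 3.4179


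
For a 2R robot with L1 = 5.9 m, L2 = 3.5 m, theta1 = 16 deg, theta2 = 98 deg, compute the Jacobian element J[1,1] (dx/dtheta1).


J[1,1] = -L1*sin(t1) - L2*sin(t1+t2)
= -5.9*sin(16) - 3.5*sin(114)
= -4.8237


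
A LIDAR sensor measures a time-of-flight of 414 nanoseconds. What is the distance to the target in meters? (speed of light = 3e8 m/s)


tof = 414 ns = 4.14e-07 s
dist = c * tof / 2
= 3e8 * 4.14e-07 / 2
= 62.1 m


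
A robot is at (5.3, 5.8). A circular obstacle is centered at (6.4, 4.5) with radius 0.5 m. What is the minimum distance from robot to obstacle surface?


center_dist = sqrt((5.3-6.4)^2 + (5.8-4.5)^2)
= sqrt(1.21 + 1.69)
= 1.7029
min_dist = center_dist - radius = 1.7029 - 0.5 = 1.2029 m


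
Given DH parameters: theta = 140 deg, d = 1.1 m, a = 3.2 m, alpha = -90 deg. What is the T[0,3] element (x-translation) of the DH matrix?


T[0,3] = a * cos(theta)
= 3.2 * cos(140 deg)
= 3.2 * -0.766
= -2.4513


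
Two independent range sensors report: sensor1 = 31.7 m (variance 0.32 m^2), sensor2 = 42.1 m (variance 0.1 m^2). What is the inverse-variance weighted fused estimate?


w1 = (1/var1) / (1/var1 + 1/var2)
   = 3.125 / (3.125 + 10.0) = 0.2381
w2 = 1 - w1 = 0.7619
fused = w1*s1 + w2*s2 = 7.5476 + 32.0762
= 39.6238 m


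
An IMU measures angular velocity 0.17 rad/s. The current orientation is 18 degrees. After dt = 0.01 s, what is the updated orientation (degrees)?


delta_theta = w * dt = 0.17 * 0.01 = 0.0017 rad
= 0.0974 deg
theta_new = 18 + 0.0974 = 18.0974 deg


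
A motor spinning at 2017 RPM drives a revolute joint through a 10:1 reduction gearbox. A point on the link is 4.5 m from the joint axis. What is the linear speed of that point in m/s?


omega_motor = 2017 * 2*pi/60 = 211.2197 rad/s
omega_joint = omega_motor / 10 = 21.122 rad/s
v = omega_joint * r = 21.122 * 4.5
= 95.0489 m/s


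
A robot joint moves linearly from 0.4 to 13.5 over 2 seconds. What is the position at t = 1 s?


s = t/T = 1/2 = 0.5
p(t) = p0 + (pf-p0)*s
= 0.4 + (13.5 - 0.4) * 0.5
= 6.95


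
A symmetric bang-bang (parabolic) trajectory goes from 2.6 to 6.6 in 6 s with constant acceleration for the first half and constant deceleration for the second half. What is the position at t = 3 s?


Symmetric rest-to-rest: each phase covers (pf-p0)/2 in time T/2. 0.5*a*(T/2)^2 = (pf-p0)/2 => a = 4*(pf-p0)/T^2
a = 4*(6.6-2.6)/6^2 = 0.4444
t = 3 is in the acceleration phase (t <= T/2).
p = p0 + 0.5*a*t^2 = 2.6 + 0.5*0.4444*3^2
= 4.6


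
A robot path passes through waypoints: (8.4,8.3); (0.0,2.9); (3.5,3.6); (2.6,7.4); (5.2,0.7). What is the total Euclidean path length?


Segment lengths:
  seg1 = sqrt((-8.4)^2 + (-5.4)^2) = 9.986
  seg2 = sqrt((3.5)^2 + (0.7)^2) = 3.5693
  seg3 = sqrt((-0.9)^2 + (3.8)^2) = 3.9051
  seg4 = sqrt((2.6)^2 + (-6.7)^2) = 7.1868
Total = 24.6472


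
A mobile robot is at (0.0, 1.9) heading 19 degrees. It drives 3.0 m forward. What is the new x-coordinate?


x_new = x0 + d*cos(theta)
= 0.0 + 3.0*cos(19)
= 0.0 + 2.8366
= 2.8366


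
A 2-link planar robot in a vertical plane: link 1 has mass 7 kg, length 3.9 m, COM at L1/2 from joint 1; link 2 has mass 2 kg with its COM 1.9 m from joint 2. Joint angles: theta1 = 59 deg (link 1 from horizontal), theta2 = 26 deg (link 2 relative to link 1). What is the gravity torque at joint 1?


Horizontal distance from joint 1 to link-1 COM:
  x_c1 = (L1/2)*cos(t1) = 1.95 * 0.515 = 1.0043 m
Horizontal distance from joint 1 to link-2 COM:
  x_c2 = L1*cos(t1) + Lc2*cos(t1+t2)
       = 3.9*0.515 + 1.9*0.0872 = 2.1742 m
tau1 = m1*g*x_c1 + m2*g*x_c2
     = 7*9.81*1.0043 + 2*9.81*2.1742
     = 68.9669 + 42.6587
     = 111.6256 Nm


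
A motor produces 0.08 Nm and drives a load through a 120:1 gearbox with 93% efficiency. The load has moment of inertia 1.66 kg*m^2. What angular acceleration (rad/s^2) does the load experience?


tau_out = tau_motor * N * eta
= 0.08 * 120 * 0.93 = 8.928 Nm
alpha = tau_out / I = 8.928 / 1.66
= 5.3783 rad/s^2


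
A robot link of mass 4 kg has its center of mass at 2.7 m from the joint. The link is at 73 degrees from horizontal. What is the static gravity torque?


tau = m*g*L*cos(angle)
= 4 * 9.81 * 2.7 * cos(73 deg)
= 4 * 9.81 * 2.7 * 0.2924
= 30.9762 Nm


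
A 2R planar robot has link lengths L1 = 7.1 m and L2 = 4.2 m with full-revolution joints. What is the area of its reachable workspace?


r_max = L1 + L2 = 11.3 m
r_min = |L1 - L2| = 2.9 m
Area = pi*(r_max^2 - r_min^2)
= pi*(127.69 - 8.41)
= pi * 119.28
= 374.7292 m^2


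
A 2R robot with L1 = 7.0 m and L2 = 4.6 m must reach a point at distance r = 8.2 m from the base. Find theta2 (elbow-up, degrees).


cos(theta2) = (r^2 - L1^2 - L2^2) / (2*L1*L2)
cos(theta2) = (67.24 - 49.0 - 21.16) / 64.4
cos(theta2) = -0.045342
theta2 = 92.5988 degrees


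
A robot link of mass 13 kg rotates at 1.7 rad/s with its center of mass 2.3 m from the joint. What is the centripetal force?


F = m * omega^2 * r
= 13 * 1.7^2 * 2.3
= 13 * 2.89 * 2.3
= 86.411 N


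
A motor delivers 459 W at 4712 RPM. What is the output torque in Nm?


omega = 4712 * 2*pi/60 = 493.4395 rad/s
tau = P / omega = 459 / 493.4395
= 0.9302 Nm


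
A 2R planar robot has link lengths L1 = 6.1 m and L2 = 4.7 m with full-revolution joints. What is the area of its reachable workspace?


r_max = L1 + L2 = 10.8 m
r_min = |L1 - L2| = 1.4 m
Area = pi*(r_max^2 - r_min^2)
= pi*(116.64 - 1.96)
= pi * 114.68
= 360.2778 m^2


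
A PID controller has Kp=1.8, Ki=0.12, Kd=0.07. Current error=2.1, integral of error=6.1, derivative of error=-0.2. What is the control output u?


u = Kp*e + Ki*int(e) + Kd*de/dt
= 1.8*2.1 + 0.12*6.1 + 0.07*(-0.2)
= 3.78 + 0.732 + -0.014
= 4.498


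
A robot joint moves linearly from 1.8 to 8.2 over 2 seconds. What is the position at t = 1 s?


s = t/T = 1/2 = 0.5
p(t) = p0 + (pf-p0)*s
= 1.8 + (8.2 - 1.8) * 0.5
= 5.0


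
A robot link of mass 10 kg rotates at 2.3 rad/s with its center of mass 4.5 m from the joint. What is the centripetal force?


F = m * omega^2 * r
= 10 * 2.3^2 * 4.5
= 10 * 5.29 * 4.5
= 238.05 N


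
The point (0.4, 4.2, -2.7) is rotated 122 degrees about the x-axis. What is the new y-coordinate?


Rotation about x-axis: y' = y*cos(theta) - z*sin(theta)
= 4.2 * -0.5299 - -2.7 * 0.848
= 0.0641


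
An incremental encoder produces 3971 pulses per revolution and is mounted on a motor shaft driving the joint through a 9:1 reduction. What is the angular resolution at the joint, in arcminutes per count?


counts per rev = 3971
effective counts at joint = 3971 * 9 = 35739
resolution = 360*60 / 35739
= 0.6044 arcmin/count


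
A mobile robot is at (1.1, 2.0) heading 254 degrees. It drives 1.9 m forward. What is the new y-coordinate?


y_new = y0 + d*sin(theta)
= 2.0 + 1.9*sin(254)
= 2.0 + -1.8264
= 0.1736


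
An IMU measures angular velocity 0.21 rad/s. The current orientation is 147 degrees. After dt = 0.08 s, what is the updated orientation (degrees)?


delta_theta = w * dt = 0.21 * 0.08 = 0.0168 rad
= 0.9626 deg
theta_new = 147 + 0.9626 = 147.9626 deg


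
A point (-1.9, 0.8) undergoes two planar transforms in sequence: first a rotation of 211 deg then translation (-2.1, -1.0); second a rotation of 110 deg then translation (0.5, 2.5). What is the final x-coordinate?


After transform 1:
x1 = cos(211)*-1.9 - sin(211)*0.8 + -2.1 = -0.0594
y1 = sin(211)*-1.9 + cos(211)*0.8 + -1.0 = -0.7072
After transform 2:
x2 = cos(110)*-0.0594 - sin(110)*-0.7072 + 0.5
= 1.1848


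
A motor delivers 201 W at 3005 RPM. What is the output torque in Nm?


omega = 3005 * 2*pi/60 = 314.6829 rad/s
tau = P / omega = 201 / 314.6829
= 0.6387 Nm


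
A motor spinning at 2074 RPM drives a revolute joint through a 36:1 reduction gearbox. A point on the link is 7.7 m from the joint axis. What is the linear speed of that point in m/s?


omega_motor = 2074 * 2*pi/60 = 217.1888 rad/s
omega_joint = omega_motor / 36 = 6.033 rad/s
v = omega_joint * r = 6.033 * 7.7
= 46.4543 m/s


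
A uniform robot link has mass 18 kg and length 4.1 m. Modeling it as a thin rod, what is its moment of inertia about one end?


I = (1/3) * m * L^2
= (1/3) * 18 * 4.1^2
= 0.333333 * 18 * 16.81
= 100.86 kg*m^2


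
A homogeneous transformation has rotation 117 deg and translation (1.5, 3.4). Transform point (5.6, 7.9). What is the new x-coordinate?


x' = cos(theta)*px - sin(theta)*py + tx
= -0.454*5.6 - 0.891*7.9 + 1.5
= -8.0813


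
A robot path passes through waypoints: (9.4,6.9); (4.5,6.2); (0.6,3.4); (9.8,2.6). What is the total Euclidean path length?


Segment lengths:
  seg1 = sqrt((-4.9)^2 + (-0.7)^2) = 4.9497
  seg2 = sqrt((-3.9)^2 + (-2.8)^2) = 4.801
  seg3 = sqrt((9.2)^2 + (-0.8)^2) = 9.2347
Total = 18.9855


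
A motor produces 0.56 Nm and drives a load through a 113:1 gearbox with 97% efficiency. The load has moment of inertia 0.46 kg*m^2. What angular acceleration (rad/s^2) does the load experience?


tau_out = tau_motor * N * eta
= 0.56 * 113 * 0.97 = 61.3816 Nm
alpha = tau_out / I = 61.3816 / 0.46
= 133.4383 rad/s^2


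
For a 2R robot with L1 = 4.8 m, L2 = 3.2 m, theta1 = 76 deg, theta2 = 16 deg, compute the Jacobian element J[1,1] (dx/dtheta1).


J[1,1] = -L1*sin(t1) - L2*sin(t1+t2)
= -4.8*sin(76) - 3.2*sin(92)
= -7.8555


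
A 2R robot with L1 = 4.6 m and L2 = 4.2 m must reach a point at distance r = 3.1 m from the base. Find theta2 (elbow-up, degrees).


cos(theta2) = (r^2 - L1^2 - L2^2) / (2*L1*L2)
cos(theta2) = (9.61 - 21.16 - 17.64) / 38.64
cos(theta2) = -0.755435
theta2 = 139.0634 degrees


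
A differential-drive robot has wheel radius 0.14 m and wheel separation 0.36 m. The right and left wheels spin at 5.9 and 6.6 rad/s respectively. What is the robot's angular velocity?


vR = r*wR = 0.14*5.9 = 0.826 m/s
vL = r*wL = 0.14*6.6 = 0.924 m/s
v = (vR+vL)/2 = 0.875 m/s
omega = (vR-vL)/L = -0.2722 rad/s
angular velocity = -0.2722 rad/s


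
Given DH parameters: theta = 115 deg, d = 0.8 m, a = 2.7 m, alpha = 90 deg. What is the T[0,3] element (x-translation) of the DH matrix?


T[0,3] = a * cos(theta)
= 2.7 * cos(115 deg)
= 2.7 * -0.4226
= -1.1411


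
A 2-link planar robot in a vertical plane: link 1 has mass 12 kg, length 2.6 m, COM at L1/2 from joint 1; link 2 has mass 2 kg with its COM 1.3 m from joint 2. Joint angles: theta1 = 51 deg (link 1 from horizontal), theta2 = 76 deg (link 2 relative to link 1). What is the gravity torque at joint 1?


Horizontal distance from joint 1 to link-1 COM:
  x_c1 = (L1/2)*cos(t1) = 1.3 * 0.6293 = 0.8181 m
Horizontal distance from joint 1 to link-2 COM:
  x_c2 = L1*cos(t1) + Lc2*cos(t1+t2)
       = 2.6*0.6293 + 1.3*-0.6018 = 0.8539 m
tau1 = m1*g*x_c1 + m2*g*x_c2
     = 12*9.81*0.8181 + 2*9.81*0.8539
     = 96.3087 + 16.753
     = 113.0617 Nm


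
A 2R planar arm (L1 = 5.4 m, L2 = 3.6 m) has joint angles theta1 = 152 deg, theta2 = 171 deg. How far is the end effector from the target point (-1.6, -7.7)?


End effector via forward kinematics:
x = L1*cos(t1) + L2*cos(t1+t2) = -1.8928
y = L1*sin(t1) + L2*sin(t1+t2) = 0.3686
Distance to target:
d = sqrt((-1.6 - -1.8928)^2 + (-7.7 - 0.3686)^2)
= sqrt(0.0857 + 65.1025)
= 8.0739 m


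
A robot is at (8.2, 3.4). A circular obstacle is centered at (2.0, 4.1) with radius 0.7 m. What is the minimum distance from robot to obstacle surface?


center_dist = sqrt((8.2-2.0)^2 + (3.4-4.1)^2)
= sqrt(38.44 + 0.49)
= 6.2394
min_dist = center_dist - radius = 6.2394 - 0.7 = 5.5394 m


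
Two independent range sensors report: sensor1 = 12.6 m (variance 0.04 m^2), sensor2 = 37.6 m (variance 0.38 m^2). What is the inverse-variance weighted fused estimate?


w1 = (1/var1) / (1/var1 + 1/var2)
   = 25.0 / (25.0 + 2.6316) = 0.9048
w2 = 1 - w1 = 0.0952
fused = w1*s1 + w2*s2 = 11.4 + 3.581
= 14.981 m


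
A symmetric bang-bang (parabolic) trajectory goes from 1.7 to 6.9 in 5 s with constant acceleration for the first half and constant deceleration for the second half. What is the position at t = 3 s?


Symmetric rest-to-rest: each phase covers (pf-p0)/2 in time T/2. 0.5*a*(T/2)^2 = (pf-p0)/2 => a = 4*(pf-p0)/T^2
a = 4*(6.9-1.7)/5^2 = 0.832
t = 3 is in the deceleration phase (t > T/2).
p = pf - 0.5*a*(T-t)^2 = 6.9 - 0.5*0.832*2^2
= 5.236


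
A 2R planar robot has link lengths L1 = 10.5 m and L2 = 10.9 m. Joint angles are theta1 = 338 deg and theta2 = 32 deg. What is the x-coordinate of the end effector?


Convert angles to radians: theta1 = 5.8992, theta2 = 0.5585
x = L1*cos(theta1) + L2*cos(theta1+theta2)
x = 9.7354 + 10.7344
x = 20.4698


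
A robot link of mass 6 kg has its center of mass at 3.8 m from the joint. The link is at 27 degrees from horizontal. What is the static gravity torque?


tau = m*g*L*cos(angle)
= 6 * 9.81 * 3.8 * cos(27 deg)
= 6 * 9.81 * 3.8 * 0.891
= 199.2896 Nm


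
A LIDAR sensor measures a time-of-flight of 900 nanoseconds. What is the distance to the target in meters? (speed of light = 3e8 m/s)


tof = 900 ns = 9e-07 s
dist = c * tof / 2
= 3e8 * 9e-07 / 2
= 135.0 m


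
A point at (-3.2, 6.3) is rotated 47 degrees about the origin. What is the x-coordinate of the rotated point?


x' = x*cos(theta) - y*sin(theta)
cos(47 deg) = 0.682, sin(47 deg) = 0.7314
x' = -3.2 * 0.682 - 6.3 * 0.7314
= -2.1824 - 4.6075
= -6.7899


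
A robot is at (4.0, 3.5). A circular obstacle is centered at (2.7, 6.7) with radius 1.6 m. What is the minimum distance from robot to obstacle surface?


center_dist = sqrt((4.0-2.7)^2 + (3.5-6.7)^2)
= sqrt(1.69 + 10.24)
= 3.454
min_dist = center_dist - radius = 3.454 - 1.6 = 1.854 m


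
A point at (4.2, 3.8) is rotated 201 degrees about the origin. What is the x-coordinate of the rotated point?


x' = x*cos(theta) - y*sin(theta)
cos(201 deg) = -0.9336, sin(201 deg) = -0.3584
x' = 4.2 * -0.9336 - 3.8 * -0.3584
= -3.921 - -1.3618
= -2.5592


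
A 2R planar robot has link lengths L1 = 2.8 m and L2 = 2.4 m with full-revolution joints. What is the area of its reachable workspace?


r_max = L1 + L2 = 5.2 m
r_min = |L1 - L2| = 0.4 m
Area = pi*(r_max^2 - r_min^2)
= pi*(27.04 - 0.16)
= pi * 26.88
= 84.446 m^2


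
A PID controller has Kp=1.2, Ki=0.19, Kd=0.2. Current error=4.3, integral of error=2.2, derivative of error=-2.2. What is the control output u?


u = Kp*e + Ki*int(e) + Kd*de/dt
= 1.2*4.3 + 0.19*2.2 + 0.2*(-2.2)
= 5.16 + 0.418 + -0.44
= 5.138


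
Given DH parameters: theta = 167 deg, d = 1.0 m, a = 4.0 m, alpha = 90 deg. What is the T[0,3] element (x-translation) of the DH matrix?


T[0,3] = a * cos(theta)
= 4.0 * cos(167 deg)
= 4.0 * -0.9744
= -3.8975


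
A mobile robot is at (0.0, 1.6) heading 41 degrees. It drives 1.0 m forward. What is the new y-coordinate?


y_new = y0 + d*sin(theta)
= 1.6 + 1.0*sin(41)
= 1.6 + 0.6561
= 2.2561


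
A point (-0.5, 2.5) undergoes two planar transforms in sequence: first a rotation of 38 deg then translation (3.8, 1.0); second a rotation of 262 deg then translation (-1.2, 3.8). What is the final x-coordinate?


After transform 1:
x1 = cos(38)*-0.5 - sin(38)*2.5 + 3.8 = 1.8668
y1 = sin(38)*-0.5 + cos(38)*2.5 + 1.0 = 2.6622
After transform 2:
x2 = cos(262)*1.8668 - sin(262)*2.6622 + -1.2
= 1.1765


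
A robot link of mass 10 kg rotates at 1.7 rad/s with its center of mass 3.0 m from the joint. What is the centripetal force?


F = m * omega^2 * r
= 10 * 1.7^2 * 3.0
= 10 * 2.89 * 3.0
= 86.7 N


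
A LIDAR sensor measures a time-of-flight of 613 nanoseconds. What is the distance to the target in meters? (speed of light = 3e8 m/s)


tof = 613 ns = 6.13e-07 s
dist = c * tof / 2
= 3e8 * 6.13e-07 / 2
= 91.95 m


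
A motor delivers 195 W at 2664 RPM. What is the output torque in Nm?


omega = 2664 * 2*pi/60 = 278.9734 rad/s
tau = P / omega = 195 / 278.9734
= 0.699 Nm


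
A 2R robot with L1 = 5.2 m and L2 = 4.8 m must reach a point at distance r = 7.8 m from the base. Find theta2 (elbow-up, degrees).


cos(theta2) = (r^2 - L1^2 - L2^2) / (2*L1*L2)
cos(theta2) = (60.84 - 27.04 - 23.04) / 49.92
cos(theta2) = 0.215545
theta2 = 77.5525 degrees


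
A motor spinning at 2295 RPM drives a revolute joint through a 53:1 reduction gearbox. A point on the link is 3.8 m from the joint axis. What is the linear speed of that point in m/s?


omega_motor = 2295 * 2*pi/60 = 240.3318 rad/s
omega_joint = omega_motor / 53 = 4.5346 rad/s
v = omega_joint * r = 4.5346 * 3.8
= 17.2313 m/s


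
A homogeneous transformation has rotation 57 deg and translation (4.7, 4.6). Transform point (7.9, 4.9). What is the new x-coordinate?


x' = cos(theta)*px - sin(theta)*py + tx
= 0.5446*7.9 - 0.8387*4.9 + 4.7
= 4.8932


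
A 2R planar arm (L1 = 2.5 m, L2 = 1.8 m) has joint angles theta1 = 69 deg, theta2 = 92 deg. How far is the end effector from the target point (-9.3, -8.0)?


End effector via forward kinematics:
x = L1*cos(t1) + L2*cos(t1+t2) = -0.806
y = L1*sin(t1) + L2*sin(t1+t2) = 2.92
Distance to target:
d = sqrt((-9.3 - -0.806)^2 + (-8.0 - 2.92)^2)
= sqrt(72.1478 + 119.2458)
= 13.8345 m


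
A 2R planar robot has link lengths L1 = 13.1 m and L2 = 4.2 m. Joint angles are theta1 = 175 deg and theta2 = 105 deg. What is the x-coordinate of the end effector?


Convert angles to radians: theta1 = 3.0543, theta2 = 1.8326
x = L1*cos(theta1) + L2*cos(theta1+theta2)
x = -13.0502 + 0.7293
x = -12.3208


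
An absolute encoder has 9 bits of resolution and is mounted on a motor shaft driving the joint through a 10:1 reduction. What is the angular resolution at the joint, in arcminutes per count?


counts = 2^9 = 512
effective counts at joint = 512 * 10 = 5120
resolution = 360*60 / 5120
= 4.2188 arcmin/count


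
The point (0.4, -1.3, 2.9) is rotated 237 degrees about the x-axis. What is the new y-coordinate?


Rotation about x-axis: y' = y*cos(theta) - z*sin(theta)
= -1.3 * -0.5446 - 2.9 * -0.8387
= 3.1402


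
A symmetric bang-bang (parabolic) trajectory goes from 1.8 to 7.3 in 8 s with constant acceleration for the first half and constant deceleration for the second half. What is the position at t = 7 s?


Symmetric rest-to-rest: each phase covers (pf-p0)/2 in time T/2. 0.5*a*(T/2)^2 = (pf-p0)/2 => a = 4*(pf-p0)/T^2
a = 4*(7.3-1.8)/8^2 = 0.3438
t = 7 is in the deceleration phase (t > T/2).
p = pf - 0.5*a*(T-t)^2 = 7.3 - 0.5*0.3438*1^2
= 7.1281


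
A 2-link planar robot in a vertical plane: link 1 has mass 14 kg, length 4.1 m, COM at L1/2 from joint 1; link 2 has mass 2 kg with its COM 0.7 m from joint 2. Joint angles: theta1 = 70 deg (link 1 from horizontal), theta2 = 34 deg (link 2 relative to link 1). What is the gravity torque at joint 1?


Horizontal distance from joint 1 to link-1 COM:
  x_c1 = (L1/2)*cos(t1) = 2.05 * 0.342 = 0.7011 m
Horizontal distance from joint 1 to link-2 COM:
  x_c2 = L1*cos(t1) + Lc2*cos(t1+t2)
       = 4.1*0.342 + 0.7*-0.2419 = 1.2329 m
tau1 = m1*g*x_c1 + m2*g*x_c2
     = 14*9.81*0.7011 + 2*9.81*1.2329
     = 96.2947 + 24.1902
     = 120.485 Nm


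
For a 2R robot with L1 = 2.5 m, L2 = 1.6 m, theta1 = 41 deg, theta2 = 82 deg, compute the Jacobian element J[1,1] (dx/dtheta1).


J[1,1] = -L1*sin(t1) - L2*sin(t1+t2)
= -2.5*sin(41) - 1.6*sin(123)
= -2.982


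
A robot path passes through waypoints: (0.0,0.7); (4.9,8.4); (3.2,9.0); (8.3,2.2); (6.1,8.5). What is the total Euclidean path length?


Segment lengths:
  seg1 = sqrt((4.9)^2 + (7.7)^2) = 9.1269
  seg2 = sqrt((-1.7)^2 + (0.6)^2) = 1.8028
  seg3 = sqrt((5.1)^2 + (-6.8)^2) = 8.5
  seg4 = sqrt((-2.2)^2 + (6.3)^2) = 6.6731
Total = 26.1027


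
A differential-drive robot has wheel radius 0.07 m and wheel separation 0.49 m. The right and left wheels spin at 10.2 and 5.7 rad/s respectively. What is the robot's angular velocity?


vR = r*wR = 0.07*10.2 = 0.714 m/s
vL = r*wL = 0.07*5.7 = 0.399 m/s
v = (vR+vL)/2 = 0.5565 m/s
omega = (vR-vL)/L = 0.6429 rad/s
angular velocity = 0.6429 rad/s


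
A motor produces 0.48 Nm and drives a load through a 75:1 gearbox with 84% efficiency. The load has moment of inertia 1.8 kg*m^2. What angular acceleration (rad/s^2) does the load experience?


tau_out = tau_motor * N * eta
= 0.48 * 75 * 0.84 = 30.24 Nm
alpha = tau_out / I = 30.24 / 1.8
= 16.8 rad/s^2


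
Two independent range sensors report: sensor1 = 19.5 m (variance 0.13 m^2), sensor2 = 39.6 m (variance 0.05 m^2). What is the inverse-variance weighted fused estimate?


w1 = (1/var1) / (1/var1 + 1/var2)
   = 7.6923 / (7.6923 + 20.0) = 0.2778
w2 = 1 - w1 = 0.7222
fused = w1*s1 + w2*s2 = 5.4167 + 28.6
= 34.0167 m


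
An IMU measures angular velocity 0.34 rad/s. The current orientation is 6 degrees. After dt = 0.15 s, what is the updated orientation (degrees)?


delta_theta = w * dt = 0.34 * 0.15 = 0.051 rad
= 2.9221 deg
theta_new = 6 + 2.9221 = 8.9221 deg


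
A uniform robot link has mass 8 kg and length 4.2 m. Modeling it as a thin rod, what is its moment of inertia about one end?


I = (1/3) * m * L^2
= (1/3) * 8 * 4.2^2
= 0.333333 * 8 * 17.64
= 47.04 kg*m^2


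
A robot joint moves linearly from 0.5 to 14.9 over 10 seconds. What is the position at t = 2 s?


s = t/T = 2/10 = 0.2
p(t) = p0 + (pf-p0)*s
= 0.5 + (14.9 - 0.5) * 0.2
= 3.38


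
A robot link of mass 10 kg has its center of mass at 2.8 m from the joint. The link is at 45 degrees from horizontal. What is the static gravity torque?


tau = m*g*L*cos(angle)
= 10 * 9.81 * 2.8 * cos(45 deg)
= 10 * 9.81 * 2.8 * 0.7071
= 194.2281 Nm


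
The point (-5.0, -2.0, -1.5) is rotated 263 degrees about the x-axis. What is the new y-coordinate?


Rotation about x-axis: y' = y*cos(theta) - z*sin(theta)
= -2.0 * -0.1219 - -1.5 * -0.9925
= -1.2451


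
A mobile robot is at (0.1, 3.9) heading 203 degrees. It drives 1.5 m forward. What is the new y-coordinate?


y_new = y0 + d*sin(theta)
= 3.9 + 1.5*sin(203)
= 3.9 + -0.5861
= 3.3139


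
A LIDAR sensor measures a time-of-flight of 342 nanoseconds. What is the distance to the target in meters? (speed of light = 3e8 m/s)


tof = 342 ns = 3.42e-07 s
dist = c * tof / 2
= 3e8 * 3.42e-07 / 2
= 51.3 m


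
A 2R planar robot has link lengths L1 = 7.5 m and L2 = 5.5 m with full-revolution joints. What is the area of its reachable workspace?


r_max = L1 + L2 = 13.0 m
r_min = |L1 - L2| = 2.0 m
Area = pi*(r_max^2 - r_min^2)
= pi*(169.0 - 4.0)
= pi * 165.0
= 518.3628 m^2


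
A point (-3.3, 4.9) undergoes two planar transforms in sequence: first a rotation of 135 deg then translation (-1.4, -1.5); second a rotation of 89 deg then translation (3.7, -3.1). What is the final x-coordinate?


After transform 1:
x1 = cos(135)*-3.3 - sin(135)*4.9 + -1.4 = -2.5314
y1 = sin(135)*-3.3 + cos(135)*4.9 + -1.5 = -7.2983
After transform 2:
x2 = cos(89)*-2.5314 - sin(89)*-7.2983 + 3.7
= 10.953


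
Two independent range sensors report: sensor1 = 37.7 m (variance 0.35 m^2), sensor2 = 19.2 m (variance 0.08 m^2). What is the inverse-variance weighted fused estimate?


w1 = (1/var1) / (1/var1 + 1/var2)
   = 2.8571 / (2.8571 + 12.5) = 0.186
w2 = 1 - w1 = 0.814
fused = w1*s1 + w2*s2 = 7.014 + 15.6279
= 22.6419 m


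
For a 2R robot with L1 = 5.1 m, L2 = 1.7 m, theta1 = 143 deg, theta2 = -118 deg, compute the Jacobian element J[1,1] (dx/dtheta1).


J[1,1] = -L1*sin(t1) - L2*sin(t1+t2)
= -5.1*sin(143) - 1.7*sin(25)
= -3.7877


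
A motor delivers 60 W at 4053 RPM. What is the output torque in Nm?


omega = 4053 * 2*pi/60 = 424.4292 rad/s
tau = P / omega = 60 / 424.4292
= 0.1414 Nm


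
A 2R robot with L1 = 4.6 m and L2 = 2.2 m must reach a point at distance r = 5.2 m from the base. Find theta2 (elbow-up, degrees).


cos(theta2) = (r^2 - L1^2 - L2^2) / (2*L1*L2)
cos(theta2) = (27.04 - 21.16 - 4.84) / 20.24
cos(theta2) = 0.051383
theta2 = 87.0547 degrees


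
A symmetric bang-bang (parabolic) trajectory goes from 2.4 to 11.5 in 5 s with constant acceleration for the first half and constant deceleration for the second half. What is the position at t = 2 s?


Symmetric rest-to-rest: each phase covers (pf-p0)/2 in time T/2. 0.5*a*(T/2)^2 = (pf-p0)/2 => a = 4*(pf-p0)/T^2
a = 4*(11.5-2.4)/5^2 = 1.456
t = 2 is in the acceleration phase (t <= T/2).
p = p0 + 0.5*a*t^2 = 2.4 + 0.5*1.456*2^2
= 5.312


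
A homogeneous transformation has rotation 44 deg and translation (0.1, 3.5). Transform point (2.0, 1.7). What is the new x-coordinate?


x' = cos(theta)*px - sin(theta)*py + tx
= 0.7193*2.0 - 0.6947*1.7 + 0.1
= 0.3578


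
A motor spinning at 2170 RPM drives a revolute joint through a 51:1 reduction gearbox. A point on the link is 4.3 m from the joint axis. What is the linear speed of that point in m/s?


omega_motor = 2170 * 2*pi/60 = 227.2419 rad/s
omega_joint = omega_motor / 51 = 4.4557 rad/s
v = omega_joint * r = 4.4557 * 4.3
= 19.1596 m/s


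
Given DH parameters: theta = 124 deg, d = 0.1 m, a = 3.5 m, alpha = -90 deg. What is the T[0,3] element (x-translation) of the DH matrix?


T[0,3] = a * cos(theta)
= 3.5 * cos(124 deg)
= 3.5 * -0.5592
= -1.9572


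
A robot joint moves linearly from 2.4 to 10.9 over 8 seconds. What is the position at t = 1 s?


s = t/T = 1/8 = 0.125
p(t) = p0 + (pf-p0)*s
= 2.4 + (10.9 - 2.4) * 0.125
= 3.4625


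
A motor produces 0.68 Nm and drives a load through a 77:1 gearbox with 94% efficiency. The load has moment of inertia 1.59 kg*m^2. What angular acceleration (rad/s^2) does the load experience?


tau_out = tau_motor * N * eta
= 0.68 * 77 * 0.94 = 49.2184 Nm
alpha = tau_out / I = 49.2184 / 1.59
= 30.955 rad/s^2


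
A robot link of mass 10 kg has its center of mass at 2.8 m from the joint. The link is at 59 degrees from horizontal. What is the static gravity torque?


tau = m*g*L*cos(angle)
= 10 * 9.81 * 2.8 * cos(59 deg)
= 10 * 9.81 * 2.8 * 0.515
= 141.4707 Nm


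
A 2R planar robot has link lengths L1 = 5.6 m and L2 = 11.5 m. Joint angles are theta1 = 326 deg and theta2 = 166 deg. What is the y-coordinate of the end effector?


Convert angles to radians: theta1 = 5.6898, theta2 = 2.8972
y = L1*sin(theta1) + L2*sin(theta1+theta2)
y = -3.1315 + 8.5462
y = 5.4147


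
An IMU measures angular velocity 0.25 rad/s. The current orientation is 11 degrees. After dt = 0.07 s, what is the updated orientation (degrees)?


delta_theta = w * dt = 0.25 * 0.07 = 0.0175 rad
= 1.0027 deg
theta_new = 11 + 1.0027 = 12.0027 deg


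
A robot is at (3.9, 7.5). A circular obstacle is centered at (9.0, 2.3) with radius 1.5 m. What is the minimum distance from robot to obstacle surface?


center_dist = sqrt((3.9-9.0)^2 + (7.5-2.3)^2)
= sqrt(26.01 + 27.04)
= 7.2835
min_dist = center_dist - radius = 7.2835 - 1.5 = 5.7835 m


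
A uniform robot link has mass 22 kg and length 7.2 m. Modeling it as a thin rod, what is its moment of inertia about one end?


I = (1/3) * m * L^2
= (1/3) * 22 * 7.2^2
= 0.333333 * 22 * 51.84
= 380.16 kg*m^2


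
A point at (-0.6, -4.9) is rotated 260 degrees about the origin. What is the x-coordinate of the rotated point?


x' = x*cos(theta) - y*sin(theta)
cos(260 deg) = -0.1736, sin(260 deg) = -0.9848
x' = -0.6 * -0.1736 - -4.9 * -0.9848
= 0.1042 - 4.8256
= -4.7214


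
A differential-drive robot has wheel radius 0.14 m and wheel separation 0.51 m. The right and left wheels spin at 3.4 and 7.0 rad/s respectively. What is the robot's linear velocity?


vR = r*wR = 0.14*3.4 = 0.476 m/s
vL = r*wL = 0.14*7.0 = 0.98 m/s
v = (vR+vL)/2 = 0.728 m/s
omega = (vR-vL)/L = -0.9882 rad/s
linear velocity = 0.728 m/s


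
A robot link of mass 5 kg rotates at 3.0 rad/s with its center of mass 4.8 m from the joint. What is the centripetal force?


F = m * omega^2 * r
= 5 * 3.0^2 * 4.8
= 5 * 9.0 * 4.8
= 216.0 N


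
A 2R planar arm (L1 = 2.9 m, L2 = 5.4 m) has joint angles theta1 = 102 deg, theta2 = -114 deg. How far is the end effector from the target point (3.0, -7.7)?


End effector via forward kinematics:
x = L1*cos(t1) + L2*cos(t1+t2) = 4.6791
y = L1*sin(t1) + L2*sin(t1+t2) = 1.7139
Distance to target:
d = sqrt((3.0 - 4.6791)^2 + (-7.7 - 1.7139)^2)
= sqrt(2.8192 + 88.6216)
= 9.5625 m


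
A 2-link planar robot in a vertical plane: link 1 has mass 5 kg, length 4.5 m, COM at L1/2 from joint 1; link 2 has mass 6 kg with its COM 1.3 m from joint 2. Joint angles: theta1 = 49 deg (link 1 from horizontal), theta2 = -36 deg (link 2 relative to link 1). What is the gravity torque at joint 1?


Horizontal distance from joint 1 to link-1 COM:
  x_c1 = (L1/2)*cos(t1) = 2.25 * 0.6561 = 1.4761 m
Horizontal distance from joint 1 to link-2 COM:
  x_c2 = L1*cos(t1) + Lc2*cos(t1+t2)
       = 4.5*0.6561 + 1.3*0.9744 = 4.2189 m
tau1 = m1*g*x_c1 + m2*g*x_c2
     = 5*9.81*1.4761 + 6*9.81*4.2189
     = 72.4043 + 248.3272
     = 320.7315 Nm


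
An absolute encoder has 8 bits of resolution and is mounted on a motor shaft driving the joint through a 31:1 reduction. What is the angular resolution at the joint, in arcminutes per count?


counts = 2^8 = 256
effective counts at joint = 256 * 31 = 7936
resolution = 360*60 / 7936
= 2.7218 arcmin/count


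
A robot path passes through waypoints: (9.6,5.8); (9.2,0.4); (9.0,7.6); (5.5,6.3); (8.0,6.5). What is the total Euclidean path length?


Segment lengths:
  seg1 = sqrt((-0.4)^2 + (-5.4)^2) = 5.4148
  seg2 = sqrt((-0.2)^2 + (7.2)^2) = 7.2028
  seg3 = sqrt((-3.5)^2 + (-1.3)^2) = 3.7336
  seg4 = sqrt((2.5)^2 + (0.2)^2) = 2.508
Total = 18.8592


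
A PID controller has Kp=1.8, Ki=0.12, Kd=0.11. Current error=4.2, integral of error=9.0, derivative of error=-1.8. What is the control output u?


u = Kp*e + Ki*int(e) + Kd*de/dt
= 1.8*4.2 + 0.12*9.0 + 0.11*(-1.8)
= 7.56 + 1.08 + -0.198
= 8.442


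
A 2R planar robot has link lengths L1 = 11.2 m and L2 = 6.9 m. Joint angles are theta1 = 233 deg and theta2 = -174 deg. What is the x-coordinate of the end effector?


Convert angles to radians: theta1 = 4.0666, theta2 = -3.0369
x = L1*cos(theta1) + L2*cos(theta1+theta2)
x = -6.7403 + 3.5538
x = -3.1866


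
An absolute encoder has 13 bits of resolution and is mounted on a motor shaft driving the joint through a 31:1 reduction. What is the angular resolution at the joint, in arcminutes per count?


counts = 2^13 = 8192
effective counts at joint = 8192 * 31 = 253952
resolution = 360*60 / 253952
= 0.0851 arcmin/count


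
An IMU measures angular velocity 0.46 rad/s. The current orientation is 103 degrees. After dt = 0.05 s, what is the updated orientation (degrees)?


delta_theta = w * dt = 0.46 * 0.05 = 0.023 rad
= 1.3178 deg
theta_new = 103 + 1.3178 = 104.3178 deg


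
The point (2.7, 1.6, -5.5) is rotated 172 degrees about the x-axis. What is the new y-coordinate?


Rotation about x-axis: y' = y*cos(theta) - z*sin(theta)
= 1.6 * -0.9903 - -5.5 * 0.1392
= -0.819


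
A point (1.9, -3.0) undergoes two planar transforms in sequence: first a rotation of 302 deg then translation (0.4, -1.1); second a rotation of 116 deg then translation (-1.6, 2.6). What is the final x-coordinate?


After transform 1:
x1 = cos(302)*1.9 - sin(302)*-3.0 + 0.4 = -1.1373
y1 = sin(302)*1.9 + cos(302)*-3.0 + -1.1 = -4.301
After transform 2:
x2 = cos(116)*-1.1373 - sin(116)*-4.301 + -1.6
= 2.7643


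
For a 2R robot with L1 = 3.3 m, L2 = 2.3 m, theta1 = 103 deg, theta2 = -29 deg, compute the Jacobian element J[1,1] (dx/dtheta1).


J[1,1] = -L1*sin(t1) - L2*sin(t1+t2)
= -3.3*sin(103) - 2.3*sin(74)
= -5.4263


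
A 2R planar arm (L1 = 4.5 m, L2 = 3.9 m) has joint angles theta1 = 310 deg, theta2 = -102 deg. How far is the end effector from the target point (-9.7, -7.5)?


End effector via forward kinematics:
x = L1*cos(t1) + L2*cos(t1+t2) = -0.551
y = L1*sin(t1) + L2*sin(t1+t2) = -5.2781
Distance to target:
d = sqrt((-9.7 - -0.551)^2 + (-7.5 - -5.2781)^2)
= sqrt(83.7051 + 4.9367)
= 9.415 m


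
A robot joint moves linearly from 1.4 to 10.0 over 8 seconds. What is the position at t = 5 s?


s = t/T = 5/8 = 0.625
p(t) = p0 + (pf-p0)*s
= 1.4 + (10.0 - 1.4) * 0.625
= 6.775


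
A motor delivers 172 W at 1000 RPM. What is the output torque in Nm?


omega = 1000 * 2*pi/60 = 104.7198 rad/s
tau = P / omega = 172 / 104.7198
= 1.6425 Nm


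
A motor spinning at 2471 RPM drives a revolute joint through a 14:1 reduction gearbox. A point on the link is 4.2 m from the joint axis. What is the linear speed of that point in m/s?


omega_motor = 2471 * 2*pi/60 = 258.7625 rad/s
omega_joint = omega_motor / 14 = 18.483 rad/s
v = omega_joint * r = 18.483 * 4.2
= 77.6288 m/s


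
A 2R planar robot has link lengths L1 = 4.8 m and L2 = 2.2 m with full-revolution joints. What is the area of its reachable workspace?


r_max = L1 + L2 = 7.0 m
r_min = |L1 - L2| = 2.6 m
Area = pi*(r_max^2 - r_min^2)
= pi*(49.0 - 6.76)
= pi * 42.24
= 132.7009 m^2


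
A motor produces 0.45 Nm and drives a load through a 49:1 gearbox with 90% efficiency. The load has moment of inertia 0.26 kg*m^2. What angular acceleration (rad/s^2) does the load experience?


tau_out = tau_motor * N * eta
= 0.45 * 49 * 0.9 = 19.845 Nm
alpha = tau_out / I = 19.845 / 0.26
= 76.3269 rad/s^2


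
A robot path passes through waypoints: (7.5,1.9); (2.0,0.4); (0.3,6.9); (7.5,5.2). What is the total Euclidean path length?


Segment lengths:
  seg1 = sqrt((-5.5)^2 + (-1.5)^2) = 5.7009
  seg2 = sqrt((-1.7)^2 + (6.5)^2) = 6.7186
  seg3 = sqrt((7.2)^2 + (-1.7)^2) = 7.398
Total = 19.8175


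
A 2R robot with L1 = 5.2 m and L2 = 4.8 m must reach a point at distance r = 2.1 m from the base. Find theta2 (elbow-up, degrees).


cos(theta2) = (r^2 - L1^2 - L2^2) / (2*L1*L2)
cos(theta2) = (4.41 - 27.04 - 23.04) / 49.92
cos(theta2) = -0.914864
theta2 = 156.1864 degrees


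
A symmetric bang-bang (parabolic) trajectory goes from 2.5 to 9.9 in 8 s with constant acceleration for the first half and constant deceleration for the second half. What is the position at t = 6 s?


Symmetric rest-to-rest: each phase covers (pf-p0)/2 in time T/2. 0.5*a*(T/2)^2 = (pf-p0)/2 => a = 4*(pf-p0)/T^2
a = 4*(9.9-2.5)/8^2 = 0.4625
t = 6 is in the deceleration phase (t > T/2).
p = pf - 0.5*a*(T-t)^2 = 9.9 - 0.5*0.4625*2^2
= 8.975


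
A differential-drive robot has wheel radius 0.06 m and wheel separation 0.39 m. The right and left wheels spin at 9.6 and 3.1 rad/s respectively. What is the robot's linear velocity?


vR = r*wR = 0.06*9.6 = 0.576 m/s
vL = r*wL = 0.06*3.1 = 0.186 m/s
v = (vR+vL)/2 = 0.381 m/s
omega = (vR-vL)/L = 1.0 rad/s
linear velocity = 0.381 m/s


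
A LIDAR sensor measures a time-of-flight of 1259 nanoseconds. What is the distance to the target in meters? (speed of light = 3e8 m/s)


tof = 1259 ns = 1.259e-06 s
dist = c * tof / 2
= 3e8 * 1.259e-06 / 2
= 188.85 m


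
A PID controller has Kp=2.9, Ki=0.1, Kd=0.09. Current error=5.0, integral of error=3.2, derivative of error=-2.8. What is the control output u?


u = Kp*e + Ki*int(e) + Kd*de/dt
= 2.9*5.0 + 0.1*3.2 + 0.09*(-2.8)
= 14.5 + 0.32 + -0.252
= 14.568


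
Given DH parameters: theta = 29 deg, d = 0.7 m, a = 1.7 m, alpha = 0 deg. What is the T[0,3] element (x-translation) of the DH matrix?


T[0,3] = a * cos(theta)
= 1.7 * cos(29 deg)
= 1.7 * 0.8746
= 1.4869


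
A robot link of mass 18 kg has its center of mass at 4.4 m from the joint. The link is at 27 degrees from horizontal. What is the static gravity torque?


tau = m*g*L*cos(angle)
= 18 * 9.81 * 4.4 * cos(27 deg)
= 18 * 9.81 * 4.4 * 0.891
= 692.2693 Nm


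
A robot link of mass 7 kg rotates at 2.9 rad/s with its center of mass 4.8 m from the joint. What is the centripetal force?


F = m * omega^2 * r
= 7 * 2.9^2 * 4.8
= 7 * 8.41 * 4.8
= 282.576 N


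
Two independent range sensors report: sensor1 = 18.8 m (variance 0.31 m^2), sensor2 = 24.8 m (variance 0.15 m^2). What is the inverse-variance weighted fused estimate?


w1 = (1/var1) / (1/var1 + 1/var2)
   = 3.2258 / (3.2258 + 6.6667) = 0.3261
w2 = 1 - w1 = 0.6739
fused = w1*s1 + w2*s2 = 6.1304 + 16.713
= 22.8435 m


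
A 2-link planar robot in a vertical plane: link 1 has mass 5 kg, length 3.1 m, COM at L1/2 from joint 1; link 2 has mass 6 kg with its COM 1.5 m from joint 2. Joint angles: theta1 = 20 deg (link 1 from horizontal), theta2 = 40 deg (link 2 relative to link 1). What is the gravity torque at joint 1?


Horizontal distance from joint 1 to link-1 COM:
  x_c1 = (L1/2)*cos(t1) = 1.55 * 0.9397 = 1.4565 m
Horizontal distance from joint 1 to link-2 COM:
  x_c2 = L1*cos(t1) + Lc2*cos(t1+t2)
       = 3.1*0.9397 + 1.5*0.5 = 3.663 m
tau1 = m1*g*x_c1 + m2*g*x_c2
     = 5*9.81*1.4565 + 6*9.81*3.663
     = 71.4425 + 215.607
     = 287.0494 Nm


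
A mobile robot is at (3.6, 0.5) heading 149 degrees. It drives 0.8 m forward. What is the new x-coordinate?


x_new = x0 + d*cos(theta)
= 3.6 + 0.8*cos(149)
= 3.6 + -0.6857
= 2.9143


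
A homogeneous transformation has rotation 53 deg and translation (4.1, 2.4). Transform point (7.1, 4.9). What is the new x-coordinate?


x' = cos(theta)*px - sin(theta)*py + tx
= 0.6018*7.1 - 0.7986*4.9 + 4.1
= 4.4596


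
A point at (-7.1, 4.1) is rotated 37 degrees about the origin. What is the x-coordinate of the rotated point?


x' = x*cos(theta) - y*sin(theta)
cos(37 deg) = 0.7986, sin(37 deg) = 0.6018
x' = -7.1 * 0.7986 - 4.1 * 0.6018
= -5.6703 - 2.4674
= -8.1378


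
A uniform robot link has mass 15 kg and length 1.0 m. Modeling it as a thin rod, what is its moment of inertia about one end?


I = (1/3) * m * L^2
= (1/3) * 15 * 1.0^2
= 0.333333 * 15 * 1.0
= 5.0 kg*m^2


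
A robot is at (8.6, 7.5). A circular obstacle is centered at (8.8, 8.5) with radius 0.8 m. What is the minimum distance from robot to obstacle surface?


center_dist = sqrt((8.6-8.8)^2 + (7.5-8.5)^2)
= sqrt(0.04 + 1.0)
= 1.0198
min_dist = center_dist - radius = 1.0198 - 0.8 = 0.2198 m


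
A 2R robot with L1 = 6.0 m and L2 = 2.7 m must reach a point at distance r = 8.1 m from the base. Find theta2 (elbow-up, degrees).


cos(theta2) = (r^2 - L1^2 - L2^2) / (2*L1*L2)
cos(theta2) = (65.61 - 36.0 - 7.29) / 32.4
cos(theta2) = 0.688889
theta2 = 46.4578 degrees


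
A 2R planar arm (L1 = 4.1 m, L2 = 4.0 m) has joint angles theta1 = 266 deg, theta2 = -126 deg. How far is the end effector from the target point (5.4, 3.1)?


End effector via forward kinematics:
x = L1*cos(t1) + L2*cos(t1+t2) = -3.3502
y = L1*sin(t1) + L2*sin(t1+t2) = -1.5189
Distance to target:
d = sqrt((5.4 - -3.3502)^2 + (3.1 - -1.5189)^2)
= sqrt(76.5656 + 21.3339)
= 9.8944 m


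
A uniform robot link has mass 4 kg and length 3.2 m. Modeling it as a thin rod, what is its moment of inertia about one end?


I = (1/3) * m * L^2
= (1/3) * 4 * 3.2^2
= 0.333333 * 4 * 10.24
= 13.6533 kg*m^2
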